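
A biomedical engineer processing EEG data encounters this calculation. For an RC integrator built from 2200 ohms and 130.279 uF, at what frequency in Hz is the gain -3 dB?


Cutoff frequency of a first-order RC filter:
fc = 1 / (2 * pi * R * C)
C = 130.279 uF = 0.000130279 F
fc = 1 / (2 * pi * 2200 * 0.000130279)
   = 1 / 1.8008476169949
   = 0.555294 Hz

0.555294 Hz


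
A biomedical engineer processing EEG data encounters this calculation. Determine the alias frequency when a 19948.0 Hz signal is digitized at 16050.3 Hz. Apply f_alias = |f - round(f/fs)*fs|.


Compute the nearest integer multiple of fs to the signal:
n = round(19948.0 / 16050.3) = 1
f_alias = |19948.0 - 1 * 16050.3|
        = |19948.0 - 16050.3|
        = 3897.7 Hz

3897.7


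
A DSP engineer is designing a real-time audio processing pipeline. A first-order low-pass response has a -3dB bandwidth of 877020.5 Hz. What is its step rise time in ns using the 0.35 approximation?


Rise time from bandwidth relationship:
tr = 0.35 / BW
   = 0.35 / 877020.5
   = 3.990784708e-07 s
   = 399.0785 ns

399.0785 ns


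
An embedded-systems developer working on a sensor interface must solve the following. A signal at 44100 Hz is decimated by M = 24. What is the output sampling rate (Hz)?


Decimation reduces the sample rate:
fs_out = fs_in / M
       = 44100 / 24
       = 1837.5 Hz

1837.5 Hz


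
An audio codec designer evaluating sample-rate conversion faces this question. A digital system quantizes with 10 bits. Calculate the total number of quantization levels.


Number of quantization levels = 2^N
= 2^10
= 1024

1024


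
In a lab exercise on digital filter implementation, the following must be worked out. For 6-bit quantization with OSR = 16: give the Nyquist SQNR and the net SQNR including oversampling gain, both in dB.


Step 1 — baseline SQNR at Nyquist:
SQNR_base = 6.02*N + 1.76
          = 6.02*6 + 1.76
          = 37.88 dB

Step 2 — oversampling processing gain:
G = 10*log10(OSR) = 10*log10(16) = 12.04 dB

Step 3 — total:
SQNR_total = 37.88 + 12.04 = 49.92 dB

Base SQNR = 37.88 dB; oversampled SQNR = 49.92 dB


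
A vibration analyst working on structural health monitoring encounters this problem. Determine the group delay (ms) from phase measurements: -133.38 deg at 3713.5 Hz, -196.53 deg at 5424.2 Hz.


Group delay from phase difference:
tau = -d(phi)/d(omega)
d(phi) = -63.15 deg = -1.102175 rad
d(omega) = 2*pi*(5424.2 - 3713.5) = 10748.6451 rad/s
tau = -(-1.102175) / 10748.6451
    = 0.1025 ms

0.1025 ms


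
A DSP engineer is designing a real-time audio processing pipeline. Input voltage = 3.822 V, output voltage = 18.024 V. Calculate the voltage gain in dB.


Voltage gain in dB:
G = 20 * log10(Vout / Vin)
  = 20 * log10(18.024 / 3.822)
  = 20 * log10(4.715856)
  = 20 * 0.67356
  = 13.47 dB

13.47 dB


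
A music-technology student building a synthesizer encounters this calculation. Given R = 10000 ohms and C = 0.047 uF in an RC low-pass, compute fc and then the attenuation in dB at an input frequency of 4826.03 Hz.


Step 1 — cutoff frequency:
fc = 1 / (2*pi*R*C)
C = 0.047 uF = 4.7e-08 F
fc = 1 / (2*pi*10000*4.7e-08)
   = 338.628 Hz

Step 2 — magnitude at f = 4826.03 Hz:
|H(f)| = 1 / sqrt(1 + (f/fc)^2)
f/fc = 4826.03 / 338.628 = 14.251716
|H| = 1 / sqrt(1 + 203.111409) = 0.0699949
|H|_dB = 20*log10(0.0699949) = -23.1 dB

fc = 338.628 Hz; |H(4826.03 Hz)| = -23.1 dB


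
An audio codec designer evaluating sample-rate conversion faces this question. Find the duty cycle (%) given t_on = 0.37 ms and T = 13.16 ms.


Duty cycle as a percentage:
DC = (t_on / T) * 100
   = (0.37 / 13.16) * 100
   = 0.028116 * 100
   = 2.81 %

2.81 %


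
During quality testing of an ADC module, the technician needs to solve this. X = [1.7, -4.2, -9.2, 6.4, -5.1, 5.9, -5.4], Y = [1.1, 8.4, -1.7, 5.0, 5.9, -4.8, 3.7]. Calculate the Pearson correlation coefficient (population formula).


Pearson correlation coefficient (population):
r = cov(X,Y) / (std(X) * std(Y))
Mean X = -1.4143, Mean Y = 2.5143
Cov(X,Y) = -5.609796
Std(X) = 5.632921, Std(Y) = 4.258581
r = -0.2339

-0.2339


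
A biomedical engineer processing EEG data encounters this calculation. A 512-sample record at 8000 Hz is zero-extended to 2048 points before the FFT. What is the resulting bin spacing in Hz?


Frequency resolution after zero-padding:
N_padded = 512 * 4 = 2048
df = fs / N_padded
   = 8000 / 2048
   = 3.9062 Hz

3.9062 Hz


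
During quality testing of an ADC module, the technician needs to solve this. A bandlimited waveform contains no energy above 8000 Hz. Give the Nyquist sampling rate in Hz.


The Nyquist rate is twice the maximum frequency component.
fs_min = 2 * fmax
      = 2 * 8000
      = 16000 Hz

16000


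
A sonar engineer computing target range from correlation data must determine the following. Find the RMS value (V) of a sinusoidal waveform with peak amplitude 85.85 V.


RMS voltage for a sinusoidal waveform:
V_rms = V_peak / sqrt(2)
      = 85.85 / 1.414214
      = 60.705 V

60.705 V


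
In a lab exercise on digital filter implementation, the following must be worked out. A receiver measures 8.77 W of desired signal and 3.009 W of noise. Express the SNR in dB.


SNR in decibels:
SNR = 10 * log10(Ps / Pn)
    = 10 * log10(8.77 / 3.009)
    = 10 * log10(2.9146)
    = 10 * 0.4646
    = 4.65 dB

4.65 dB


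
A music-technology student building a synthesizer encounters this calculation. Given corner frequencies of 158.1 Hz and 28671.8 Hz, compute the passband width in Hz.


Bandwidth is the difference of -3dB frequencies:
BW = f_high - f_low
   = 28671.8 - 158.1
   = 28513.7 Hz

28513.7 Hz


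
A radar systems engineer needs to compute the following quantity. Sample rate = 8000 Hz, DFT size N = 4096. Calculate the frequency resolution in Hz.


DFT frequency resolution:
df = fs / N
   = 8000 / 4096
   = 1.9531 Hz

1.9531 Hz


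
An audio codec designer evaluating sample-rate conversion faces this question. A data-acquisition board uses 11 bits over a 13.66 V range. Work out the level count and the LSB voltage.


Step 1 — number of quantization levels:
L = 2^N = 2^11 = 2048

Step 2 — LSB step size:
delta = Vfs / L
      = 13.66 / 2048
      = 0.00666992 V

Levels = 2048; step size = 0.00666992 V


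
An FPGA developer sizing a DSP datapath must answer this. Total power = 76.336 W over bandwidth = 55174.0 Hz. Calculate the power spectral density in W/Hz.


Power spectral density:
PSD = P / BW
    = 76.336 / 55174.0
    = 0.00138355 W/Hz

0.00138355 W/Hz


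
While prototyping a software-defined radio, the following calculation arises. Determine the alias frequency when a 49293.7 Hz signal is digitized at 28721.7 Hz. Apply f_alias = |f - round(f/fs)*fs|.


Compute the nearest integer multiple of fs to the signal:
n = round(49293.7 / 28721.7) = 2
f_alias = |49293.7 - 2 * 28721.7|
        = |49293.7 - 57443.4|
        = 8149.7 Hz

8149.7


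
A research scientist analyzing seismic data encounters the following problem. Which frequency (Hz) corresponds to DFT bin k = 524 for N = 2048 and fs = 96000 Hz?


Frequency of DFT bin k:
f_k = k * fs / N
    = 524 * 96000 / 2048
    = 50304000 / 2048
    = 24562.5 Hz

24562.5 Hz


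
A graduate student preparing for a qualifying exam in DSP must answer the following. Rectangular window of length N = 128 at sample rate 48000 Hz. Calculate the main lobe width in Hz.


Main lobe width for a rectangular window:
Width = 2 * fs / N
      = 2 * 48000 / 128
      = 96000 / 128
      = 750.0 Hz

750.0 Hz


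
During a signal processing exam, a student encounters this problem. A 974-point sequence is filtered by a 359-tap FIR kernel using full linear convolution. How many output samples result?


Linear convolution output length:
L = N + M - 1
  = 974 + 359 - 1
  = 1332 samples

1332


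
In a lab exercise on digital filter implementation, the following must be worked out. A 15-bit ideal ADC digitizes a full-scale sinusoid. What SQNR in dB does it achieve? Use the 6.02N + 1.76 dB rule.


Theoretical SNR for a full-scale sinusoid:
SNR = 6.02 * N + 1.76
    = 6.02 * 15 + 1.76
    = 90.3 + 1.76
    = 92.06 dB

92.06 dB


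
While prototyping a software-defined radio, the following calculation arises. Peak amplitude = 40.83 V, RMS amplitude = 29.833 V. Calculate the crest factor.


Crest factor is the ratio of peak to RMS:
CF = V_peak / V_rms
   = 40.83 / 29.833
   = 1.3686

1.3686


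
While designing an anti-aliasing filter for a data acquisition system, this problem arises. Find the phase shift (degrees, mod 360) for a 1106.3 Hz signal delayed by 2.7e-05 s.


Phase shift from frequency and time delay:
phi = 360 * f * t_delay
    = 360 * 1106.3 * 2.7e-05
    = 10.75 degrees
    mod 360 = 10.75 degrees

10.75 degrees


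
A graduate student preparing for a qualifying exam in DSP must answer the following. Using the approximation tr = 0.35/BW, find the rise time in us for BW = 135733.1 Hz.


Rise time from bandwidth relationship:
tr = 0.35 / BW
   = 0.35 / 135733.1
   = 2.578589894e-06 s
   = 2.5786 us

2.5786 us


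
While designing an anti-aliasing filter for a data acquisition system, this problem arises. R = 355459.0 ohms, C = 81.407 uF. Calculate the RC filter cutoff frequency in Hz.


Cutoff frequency of a first-order RC filter:
fc = 1 / (2 * pi * R * C)
C = 81.407 uF = 8.1407e-05 F
fc = 1 / (2 * pi * 355459.0 * 8.1407e-05)
   = 1 / 181.81559586429
   = 0.0055 Hz

0.0055 Hz


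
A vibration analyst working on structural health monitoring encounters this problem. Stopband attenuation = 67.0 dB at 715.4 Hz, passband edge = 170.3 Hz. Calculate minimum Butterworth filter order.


Butterworth filter order formula:
n = log10(10^(A/10) - 1) / (2 * log10(f_stop/f_pass))
10^(67.0/10) - 1 = 5011871.3363
f_stop/f_pass = 715.4 / 170.3 = 4.2008
n = 5.3743 -> ceil = 6

6


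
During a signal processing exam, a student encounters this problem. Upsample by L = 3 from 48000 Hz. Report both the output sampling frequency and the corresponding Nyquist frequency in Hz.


Step 1 — output sample rate after interpolation by L:
fs_out = L * fs_in = 3 * 48000 = 144000 Hz

Step 2 — Nyquist frequency of the output stream:
f_Nyq = fs_out / 2 = 144000 / 2 = 72000.0 Hz

fs_out = 144000 Hz; f_Nyquist = 72000.0 Hz


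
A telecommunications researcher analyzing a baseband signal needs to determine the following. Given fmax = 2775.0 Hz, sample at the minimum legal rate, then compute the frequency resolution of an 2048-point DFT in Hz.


Step 1 — Nyquist sampling rate:
fs = 2 * fmax = 2 * 2775.0 = 5550.0 Hz

Step 2 — DFT bin spacing:
df = fs / N = 5550.0 / 2048 = 2.71 Hz

2.71 Hz


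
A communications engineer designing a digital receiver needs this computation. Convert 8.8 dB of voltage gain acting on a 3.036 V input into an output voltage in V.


Output voltage from dB gain:
V_out = V_in * 10^(gain_dB / 20)
      = 3.036 * 10^(8.8 / 20)
      = 3.036 * 2.754229
      = 8.3618 V

8.3618 V


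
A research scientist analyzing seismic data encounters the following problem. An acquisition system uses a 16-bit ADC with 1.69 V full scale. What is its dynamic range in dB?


Dynamic range from full-scale to LSB:
V_min = V_max / 2^bits = 1.69 / 2^16
DR = 20 * log10(V_max / V_min)
   = 20 * log10(2^16)
   = 20 * 16 * log10(2)
   = 96.33 dB

96.33 dB


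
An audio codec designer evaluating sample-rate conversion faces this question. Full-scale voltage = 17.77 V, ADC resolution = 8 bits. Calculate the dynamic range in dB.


Dynamic range from full-scale to LSB:
V_min = V_max / 2^bits = 17.77 / 2^8
DR = 20 * log10(V_max / V_min)
   = 20 * log10(2^8)
   = 20 * 8 * log10(2)
   = 48.16 dB

48.16 dB


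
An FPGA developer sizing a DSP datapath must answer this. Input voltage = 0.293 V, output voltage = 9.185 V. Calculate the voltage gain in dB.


Voltage gain in dB:
G = 20 * log10(Vout / Vin)
  = 20 * log10(9.185 / 0.293)
  = 20 * log10(31.348123)
  = 20 * 1.496212
  = 29.92 dB

29.92 dB


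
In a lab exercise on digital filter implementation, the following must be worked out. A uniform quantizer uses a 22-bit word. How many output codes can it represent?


Number of quantization levels = 2^N
= 2^22
= 4194304

4194304


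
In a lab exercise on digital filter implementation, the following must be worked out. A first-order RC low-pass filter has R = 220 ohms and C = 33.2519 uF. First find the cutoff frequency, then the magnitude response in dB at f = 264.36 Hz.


Step 1 — cutoff frequency:
fc = 1 / (2*pi*R*C)
C = 33.2519 uF = 3.32519e-05 F
fc = 1 / (2*pi*220*3.32519e-05)
   = 21.7561 Hz

Step 2 — magnitude at f = 264.36 Hz:
|H(f)| = 1 / sqrt(1 + (f/fc)^2)
f/fc = 264.36 / 21.7561 = 12.151075
|H| = 1 / sqrt(1 + 147.648624) = 0.08202
|H|_dB = 20*log10(0.08202) = -21.72 dB

fc = 21.7561 Hz; |H(264.36 Hz)| = -21.72 dB


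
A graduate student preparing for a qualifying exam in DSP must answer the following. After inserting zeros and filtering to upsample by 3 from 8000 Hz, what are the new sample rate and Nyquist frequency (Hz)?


Step 1 — output sample rate after interpolation by L:
fs_out = L * fs_in = 3 * 8000 = 24000 Hz

Step 2 — Nyquist frequency of the output stream:
f_Nyq = fs_out / 2 = 24000 / 2 = 12000.0 Hz

fs_out = 24000 Hz; f_Nyquist = 12000.0 Hz


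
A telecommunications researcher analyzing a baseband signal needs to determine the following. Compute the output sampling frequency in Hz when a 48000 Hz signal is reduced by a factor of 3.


Decimation reduces the sample rate:
fs_out = fs_in / M
       = 48000 / 3
       = 16000.0 Hz

16000.0 Hz


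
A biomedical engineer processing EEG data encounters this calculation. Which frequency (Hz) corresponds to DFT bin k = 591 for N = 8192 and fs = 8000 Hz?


Frequency of DFT bin k:
f_k = k * fs / N
    = 591 * 8000 / 8192
    = 4728000 / 8192
    = 577.148 Hz

577.148 Hz


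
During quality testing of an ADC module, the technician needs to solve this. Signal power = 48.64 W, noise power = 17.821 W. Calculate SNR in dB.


SNR in decibels:
SNR = 10 * log10(Ps / Pn)
    = 10 * log10(48.64 / 17.821)
    = 10 * log10(2.7294)
    = 10 * 0.4361
    = 4.36 dB

4.36 dB


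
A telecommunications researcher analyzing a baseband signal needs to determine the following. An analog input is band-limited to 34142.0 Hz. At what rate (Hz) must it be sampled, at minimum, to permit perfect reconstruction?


The Nyquist rate is twice the maximum frequency component.
fs_min = 2 * fmax
      = 2 * 34142.0
      = 68284.0 Hz

68284.0


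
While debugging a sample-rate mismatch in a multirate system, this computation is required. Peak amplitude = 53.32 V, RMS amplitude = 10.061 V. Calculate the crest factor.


Crest factor is the ratio of peak to RMS:
CF = V_peak / V_rms
   = 53.32 / 10.061
   = 5.2997

5.2997


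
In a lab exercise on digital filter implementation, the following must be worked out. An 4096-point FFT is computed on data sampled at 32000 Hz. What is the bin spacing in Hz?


DFT frequency resolution:
df = fs / N
   = 32000 / 4096
   = 7.8125 Hz

7.8125 Hz


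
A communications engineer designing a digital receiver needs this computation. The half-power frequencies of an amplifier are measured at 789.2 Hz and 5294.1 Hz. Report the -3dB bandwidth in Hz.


Bandwidth is the difference of -3dB frequencies:
BW = f_high - f_low
   = 5294.1 - 789.2
   = 4504.9 Hz

4504.9 Hz


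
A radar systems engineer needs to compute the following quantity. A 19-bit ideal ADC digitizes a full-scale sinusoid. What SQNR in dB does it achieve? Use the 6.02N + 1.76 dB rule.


Theoretical SNR for a full-scale sinusoid:
SNR = 6.02 * N + 1.76
    = 6.02 * 19 + 1.76
    = 114.38 + 1.76
    = 116.14 dB

116.14 dB


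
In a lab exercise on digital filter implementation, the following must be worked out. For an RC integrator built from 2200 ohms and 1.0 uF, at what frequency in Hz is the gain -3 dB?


Cutoff frequency of a first-order RC filter:
fc = 1 / (2 * pi * R * C)
C = 1.0 uF = 1e-06 F
fc = 1 / (2 * pi * 2200 * 1e-06)
   = 1 / 0.013823007675795
   = 72.343156 Hz

72.343156 Hz


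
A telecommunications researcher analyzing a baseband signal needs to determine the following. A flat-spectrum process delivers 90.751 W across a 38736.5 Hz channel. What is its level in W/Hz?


Power spectral density:
PSD = P / BW
    = 90.751 / 38736.5
    = 0.00234278 W/Hz

0.00234278 W/Hz


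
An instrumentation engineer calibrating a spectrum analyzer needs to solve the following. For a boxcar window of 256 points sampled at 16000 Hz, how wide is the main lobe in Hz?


Main lobe width for a rectangular window:
Width = 2 * fs / N
      = 2 * 16000 / 256
      = 32000 / 256
      = 125.0 Hz

125.0 Hz


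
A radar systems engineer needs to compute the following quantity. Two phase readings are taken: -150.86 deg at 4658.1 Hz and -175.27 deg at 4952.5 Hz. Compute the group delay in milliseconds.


Group delay from phase difference:
tau = -d(phi)/d(omega)
d(phi) = -24.41 deg = -0.426035 rad
d(omega) = 2*pi*(4952.5 - 4658.1) = 1849.7698 rad/s
tau = -(-0.426035) / 1849.7698
    = 0.2303 ms

0.2303 ms


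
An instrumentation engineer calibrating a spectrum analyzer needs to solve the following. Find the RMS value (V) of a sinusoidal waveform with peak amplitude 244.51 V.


RMS voltage for a sinusoidal waveform:
V_rms = V_peak / sqrt(2)
      = 244.51 / 1.414214
      = 172.895 V

172.895 V


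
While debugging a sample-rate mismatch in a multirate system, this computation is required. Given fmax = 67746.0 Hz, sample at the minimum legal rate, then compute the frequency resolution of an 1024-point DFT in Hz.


Step 1 — Nyquist sampling rate:
fs = 2 * fmax = 2 * 67746.0 = 135492.0 Hz

Step 2 — DFT bin spacing:
df = fs / N = 135492.0 / 1024 = 132.3164 Hz

132.3164 Hz


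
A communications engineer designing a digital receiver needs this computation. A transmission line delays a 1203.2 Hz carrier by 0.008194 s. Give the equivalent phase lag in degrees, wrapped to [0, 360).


Phase shift from frequency and time delay:
phi = 360 * f * t_delay
    = 360 * 1203.2 * 0.008194
    = 3549.25 degrees
    mod 360 = 309.25 degrees

309.25 degrees


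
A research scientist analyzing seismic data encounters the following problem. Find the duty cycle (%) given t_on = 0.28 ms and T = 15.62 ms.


Duty cycle as a percentage:
DC = (t_on / T) * 100
   = (0.28 / 15.62) * 100
   = 0.017926 * 100
   = 1.79 %

1.79 %


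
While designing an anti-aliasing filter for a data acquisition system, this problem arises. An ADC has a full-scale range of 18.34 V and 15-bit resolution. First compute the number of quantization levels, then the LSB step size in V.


Step 1 — number of quantization levels:
L = 2^N = 2^15 = 32768

Step 2 — LSB step size:
delta = Vfs / L
      = 18.34 / 32768
      = 0.00055969 V

Levels = 32768; step size = 0.00055969 V


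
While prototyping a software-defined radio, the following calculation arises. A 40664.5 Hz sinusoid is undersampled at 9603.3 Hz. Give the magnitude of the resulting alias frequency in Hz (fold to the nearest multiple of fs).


Compute the nearest integer multiple of fs to the signal:
n = round(40664.5 / 9603.3) = 4
f_alias = |40664.5 - 4 * 9603.3|
        = |40664.5 - 38413.2|
        = 2251.3 Hz

2251.3


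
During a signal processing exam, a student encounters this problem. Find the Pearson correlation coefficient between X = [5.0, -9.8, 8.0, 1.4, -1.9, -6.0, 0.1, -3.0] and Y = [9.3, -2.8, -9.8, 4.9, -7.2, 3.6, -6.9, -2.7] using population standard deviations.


Pearson correlation coefficient (population):
r = cov(X,Y) / (std(X) * std(Y))
Mean X = -0.775, Mean Y = -1.45
Cov(X,Y) = -0.8875
Std(X) = 5.371394, Std(Y) = 6.29742
r = -0.0262

-0.0262


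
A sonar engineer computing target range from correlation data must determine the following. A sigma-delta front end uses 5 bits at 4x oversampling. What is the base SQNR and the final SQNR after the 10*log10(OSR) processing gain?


Step 1 — baseline SQNR at Nyquist:
SQNR_base = 6.02*N + 1.76
          = 6.02*5 + 1.76
          = 31.86 dB

Step 2 — oversampling processing gain:
G = 10*log10(OSR) = 10*log10(4) = 6.02 dB

Step 3 — total:
SQNR_total = 31.86 + 6.02 = 37.88 dB

Base SQNR = 31.86 dB; oversampled SQNR = 37.88 dB


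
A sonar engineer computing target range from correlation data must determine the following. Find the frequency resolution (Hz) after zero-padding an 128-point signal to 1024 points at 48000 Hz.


Frequency resolution after zero-padding:
N_padded = 128 * 8 = 1024
df = fs / N_padded
   = 48000 / 1024
   = 46.875 Hz

46.875 Hz


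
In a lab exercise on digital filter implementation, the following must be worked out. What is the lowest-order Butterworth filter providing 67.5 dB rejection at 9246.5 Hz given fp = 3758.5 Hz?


Butterworth filter order formula:
n = log10(10^(A/10) - 1) / (2 * log10(f_stop/f_pass))
10^(67.5/10) - 1 = 5623412.2519
f_stop/f_pass = 9246.5 / 3758.5 = 2.4602
n = 8.6325 -> ceil = 9

9


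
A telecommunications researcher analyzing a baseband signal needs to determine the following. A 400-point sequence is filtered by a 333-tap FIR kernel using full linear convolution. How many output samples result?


Linear convolution output length:
L = N + M - 1
  = 400 + 333 - 1
  = 732 samples

732


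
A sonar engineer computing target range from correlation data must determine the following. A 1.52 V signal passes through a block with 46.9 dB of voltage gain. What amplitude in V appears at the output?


Output voltage from dB gain:
V_out = V_in * 10^(gain_dB / 20)
      = 1.52 * 10^(46.9 / 20)
      = 1.52 * 221.309471
      = 336.3904 V

336.3904 V


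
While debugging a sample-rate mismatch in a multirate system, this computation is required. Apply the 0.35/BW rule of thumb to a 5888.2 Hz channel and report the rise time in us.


Rise time from bandwidth relationship:
tr = 0.35 / BW
   = 0.35 / 5888.2
   = 5.944091573e-05 s
   = 59.4409 us

59.4409 us


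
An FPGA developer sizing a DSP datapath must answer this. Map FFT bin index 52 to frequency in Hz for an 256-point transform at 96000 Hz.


Frequency of DFT bin k:
f_k = k * fs / N
    = 52 * 96000 / 256
    = 4992000 / 256
    = 19500.0 Hz

19500.0 Hz


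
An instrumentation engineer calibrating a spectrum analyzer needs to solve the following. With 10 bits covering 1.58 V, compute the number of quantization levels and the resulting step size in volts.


Step 1 — number of quantization levels:
L = 2^N = 2^10 = 1024

Step 2 — LSB step size:
delta = Vfs / L
      = 1.58 / 1024
      = 0.00154297 V

Levels = 1024; step size = 0.00154297 V


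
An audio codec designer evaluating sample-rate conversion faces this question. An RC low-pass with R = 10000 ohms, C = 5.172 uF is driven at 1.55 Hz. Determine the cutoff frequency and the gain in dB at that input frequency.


Step 1 — cutoff frequency:
fc = 1 / (2*pi*R*C)
C = 5.172 uF = 5.172e-06 F
fc = 1 / (2*pi*10000*5.172e-06)
   = 3.07724 Hz

Step 2 — magnitude at f = 1.55 Hz:
|H(f)| = 1 / sqrt(1 + (f/fc)^2)
f/fc = 1.55 / 3.07724 = 0.503698
|H| = 1 / sqrt(1 + 0.253712) = 0.8931021
|H|_dB = 20*log10(0.8931021) = -0.98 dB

fc = 3.07724 Hz; |H(1.55 Hz)| = -0.98 dB


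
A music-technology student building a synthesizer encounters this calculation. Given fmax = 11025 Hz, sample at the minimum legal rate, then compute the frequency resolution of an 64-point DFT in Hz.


Step 1 — Nyquist sampling rate:
fs = 2 * fmax = 2 * 11025 = 22050 Hz

Step 2 — DFT bin spacing:
df = fs / N = 22050 / 64 = 344.5312 Hz

344.5312 Hz


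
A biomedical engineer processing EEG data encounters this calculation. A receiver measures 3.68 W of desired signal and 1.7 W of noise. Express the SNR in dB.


SNR in decibels:
SNR = 10 * log10(Ps / Pn)
    = 10 * log10(3.68 / 1.7)
    = 10 * log10(2.1647)
    = 10 * 0.3354
    = 3.35 dB

3.35 dB


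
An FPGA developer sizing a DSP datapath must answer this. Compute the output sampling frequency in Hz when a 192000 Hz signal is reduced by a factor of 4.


Decimation reduces the sample rate:
fs_out = fs_in / M
       = 192000 / 4
       = 48000.0 Hz

48000.0 Hz


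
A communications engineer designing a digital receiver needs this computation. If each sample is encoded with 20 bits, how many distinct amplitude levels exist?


Number of quantization levels = 2^N
= 2^20
= 1048576

1048576


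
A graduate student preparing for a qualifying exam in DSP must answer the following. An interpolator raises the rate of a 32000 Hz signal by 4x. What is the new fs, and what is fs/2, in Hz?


Step 1 — output sample rate after interpolation by L:
fs_out = L * fs_in = 4 * 32000 = 128000 Hz

Step 2 — Nyquist frequency of the output stream:
f_Nyq = fs_out / 2 = 128000 / 2 = 64000.0 Hz

fs_out = 128000 Hz; f_Nyquist = 64000.0 Hz


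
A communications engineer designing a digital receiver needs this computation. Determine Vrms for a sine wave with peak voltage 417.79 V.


RMS voltage for a sinusoidal waveform:
V_rms = V_peak / sqrt(2)
      = 417.79 / 1.414214
      = 295.422 V

295.422 V


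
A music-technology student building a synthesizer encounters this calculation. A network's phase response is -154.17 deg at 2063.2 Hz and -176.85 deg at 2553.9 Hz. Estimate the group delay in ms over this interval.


Group delay from phase difference:
tau = -d(phi)/d(omega)
d(phi) = -22.68 deg = -0.395841 rad
d(omega) = 2*pi*(2553.9 - 2063.2) = 3083.159 rad/s
tau = -(-0.395841) / 3083.159
    = 0.1284 ms

0.1284 ms


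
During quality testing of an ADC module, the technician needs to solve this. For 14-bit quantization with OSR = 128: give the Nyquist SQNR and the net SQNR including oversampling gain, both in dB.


Step 1 — baseline SQNR at Nyquist:
SQNR_base = 6.02*N + 1.76
          = 6.02*14 + 1.76
          = 86.04 dB

Step 2 — oversampling processing gain:
G = 10*log10(OSR) = 10*log10(128) = 21.07 dB

Step 3 — total:
SQNR_total = 86.04 + 21.07 = 107.11 dB

Base SQNR = 86.04 dB; oversampled SQNR = 107.11 dB


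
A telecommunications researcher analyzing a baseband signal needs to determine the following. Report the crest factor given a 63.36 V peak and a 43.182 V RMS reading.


Crest factor is the ratio of peak to RMS:
CF = V_peak / V_rms
   = 63.36 / 43.182
   = 1.4673

1.4673


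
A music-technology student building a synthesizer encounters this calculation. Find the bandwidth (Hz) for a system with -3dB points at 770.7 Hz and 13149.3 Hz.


Bandwidth is the difference of -3dB frequencies:
BW = f_high - f_low
   = 13149.3 - 770.7
   = 12378.6 Hz

12378.6 Hz


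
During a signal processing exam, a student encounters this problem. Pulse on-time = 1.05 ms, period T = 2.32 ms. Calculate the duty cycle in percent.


Duty cycle as a percentage:
DC = (t_on / T) * 100
   = (1.05 / 2.32) * 100
   = 0.452586 * 100
   = 45.26 %

45.26 %


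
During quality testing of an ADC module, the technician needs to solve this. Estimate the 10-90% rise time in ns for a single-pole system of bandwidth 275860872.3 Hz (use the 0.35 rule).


Rise time from bandwidth relationship:
tr = 0.35 / BW
   = 0.35 / 275860872.3
   = 1.268755504e-09 s
   = 1.2688 ns

1.2688 ns


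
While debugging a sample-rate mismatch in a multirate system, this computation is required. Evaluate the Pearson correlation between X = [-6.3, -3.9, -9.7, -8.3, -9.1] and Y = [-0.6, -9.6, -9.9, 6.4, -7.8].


Pearson correlation coefficient (population):
r = cov(X,Y) / (std(X) * std(Y))
Mean X = -7.46, Mean Y = -4.3
Cov(X,Y) = -1.056
Std(X) = 2.118112, Std(Y) = 6.322658
r = -0.0789

-0.0789


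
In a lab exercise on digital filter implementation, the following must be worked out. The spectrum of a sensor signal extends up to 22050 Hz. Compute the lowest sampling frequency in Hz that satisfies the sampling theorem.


The Nyquist rate is twice the maximum frequency component.
fs_min = 2 * fmax
      = 2 * 22050
      = 44100 Hz

44100


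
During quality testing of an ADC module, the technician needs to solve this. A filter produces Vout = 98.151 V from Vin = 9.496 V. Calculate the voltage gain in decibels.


Voltage gain in dB:
G = 20 * log10(Vout / Vin)
  = 20 * log10(98.151 / 9.496)
  = 20 * log10(10.336036)
  = 20 * 1.014354
  = 20.29 dB

20.29 dB


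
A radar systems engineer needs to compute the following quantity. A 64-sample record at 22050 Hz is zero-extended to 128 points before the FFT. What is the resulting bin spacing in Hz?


Frequency resolution after zero-padding:
N_padded = 64 * 2 = 128
df = fs / N_padded
   = 22050 / 128
   = 172.2656 Hz

172.2656 Hz


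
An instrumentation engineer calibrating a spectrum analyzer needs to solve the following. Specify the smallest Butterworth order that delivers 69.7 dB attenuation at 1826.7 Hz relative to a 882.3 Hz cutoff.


Butterworth filter order formula:
n = log10(10^(A/10) - 1) / (2 * log10(f_stop/f_pass))
10^(69.7/10) - 1 = 9332542.008
f_stop/f_pass = 1826.7 / 882.3 = 2.0704
n = 11.0267 -> ceil = 12

12


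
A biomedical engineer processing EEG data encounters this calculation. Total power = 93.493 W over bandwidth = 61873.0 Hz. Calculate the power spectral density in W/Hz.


Power spectral density:
PSD = P / BW
    = 93.493 / 61873.0
    = 0.00151105 W/Hz

0.00151105 W/Hz


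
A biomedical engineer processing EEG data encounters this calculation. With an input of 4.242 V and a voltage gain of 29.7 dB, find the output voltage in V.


Output voltage from dB gain:
V_out = V_in * 10^(gain_dB / 20)
      = 4.242 * 10^(29.7 / 20)
      = 4.242 * 30.549211
      = 129.5898 V

129.5898 V


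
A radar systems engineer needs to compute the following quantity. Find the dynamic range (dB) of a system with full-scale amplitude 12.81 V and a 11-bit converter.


Dynamic range from full-scale to LSB:
V_min = V_max / 2^bits = 12.81 / 2^11
DR = 20 * log10(V_max / V_min)
   = 20 * log10(2^11)
   = 20 * 11 * log10(2)
   = 66.23 dB

66.23 dB


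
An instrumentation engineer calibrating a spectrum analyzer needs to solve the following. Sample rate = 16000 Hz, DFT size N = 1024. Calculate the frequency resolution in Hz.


DFT frequency resolution:
df = fs / N
   = 16000 / 1024
   = 15.625 Hz

15.625 Hz


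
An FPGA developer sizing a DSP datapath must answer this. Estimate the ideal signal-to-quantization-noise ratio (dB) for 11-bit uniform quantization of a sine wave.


Theoretical SNR for a full-scale sinusoid:
SNR = 6.02 * N + 1.76
    = 6.02 * 11 + 1.76
    = 66.22 + 1.76
    = 67.98 dB

67.98 dB


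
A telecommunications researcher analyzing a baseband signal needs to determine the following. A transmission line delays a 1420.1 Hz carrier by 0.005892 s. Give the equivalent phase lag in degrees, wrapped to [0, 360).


Phase shift from frequency and time delay:
phi = 360 * f * t_delay
    = 360 * 1420.1 * 0.005892
    = 3012.2 degrees
    mod 360 = 132.2 degrees

132.2 degrees


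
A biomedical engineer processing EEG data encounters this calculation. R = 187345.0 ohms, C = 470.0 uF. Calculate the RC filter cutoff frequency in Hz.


Cutoff frequency of a first-order RC filter:
fc = 1 / (2 * pi * R * C)
C = 470.0 uF = 0.00047 F
fc = 1 / (2 * pi * 187345.0 * 0.00047)
   = 1 / 553.24797514557
   = 0.001808 Hz

0.001808 Hz


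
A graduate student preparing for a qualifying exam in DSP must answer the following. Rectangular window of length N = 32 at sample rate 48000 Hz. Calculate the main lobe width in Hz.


Main lobe width for a rectangular window:
Width = 2 * fs / N
      = 2 * 48000 / 32
      = 96000 / 32
      = 3000.0 Hz

3000.0 Hz


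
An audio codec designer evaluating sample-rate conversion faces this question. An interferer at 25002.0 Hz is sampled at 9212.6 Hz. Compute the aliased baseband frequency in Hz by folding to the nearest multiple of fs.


Compute the nearest integer multiple of fs to the signal:
n = round(25002.0 / 9212.6) = 3
f_alias = |25002.0 - 3 * 9212.6|
        = |25002.0 - 27637.8|
        = 2635.8 Hz

2635.8


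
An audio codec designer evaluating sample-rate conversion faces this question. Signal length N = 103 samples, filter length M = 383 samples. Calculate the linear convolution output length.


Linear convolution output length:
L = N + M - 1
  = 103 + 383 - 1
  = 485 samples

485


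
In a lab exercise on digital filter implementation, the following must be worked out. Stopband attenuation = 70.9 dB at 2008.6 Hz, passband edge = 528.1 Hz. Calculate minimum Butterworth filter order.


Butterworth filter order formula:
n = log10(10^(A/10) - 1) / (2 * log10(f_stop/f_pass))
10^(70.9/10) - 1 = 12302686.7081
f_stop/f_pass = 2008.6 / 528.1 = 3.8034
n = 6.1102 -> ceil = 7

7


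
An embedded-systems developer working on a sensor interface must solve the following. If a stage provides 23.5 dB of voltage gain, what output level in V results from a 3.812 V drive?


Output voltage from dB gain:
V_out = V_in * 10^(gain_dB / 20)
      = 3.812 * 10^(23.5 / 20)
      = 3.812 * 14.962357
      = 57.0365 V

57.0365 V


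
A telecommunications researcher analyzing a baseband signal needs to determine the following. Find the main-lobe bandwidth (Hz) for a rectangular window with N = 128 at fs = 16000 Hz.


Main lobe width for a rectangular window:
Width = 2 * fs / N
      = 2 * 16000 / 128
      = 32000 / 128
      = 250.0 Hz

250.0 Hz


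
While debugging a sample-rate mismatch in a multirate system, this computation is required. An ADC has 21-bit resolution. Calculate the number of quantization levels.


Number of quantization levels = 2^N
= 2^21
= 2097152

2097152


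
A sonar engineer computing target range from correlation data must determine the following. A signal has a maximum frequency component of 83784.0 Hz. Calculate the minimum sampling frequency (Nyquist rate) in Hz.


The Nyquist rate is twice the maximum frequency component.
fs_min = 2 * fmax
      = 2 * 83784.0
      = 167568.0 Hz

167568.0


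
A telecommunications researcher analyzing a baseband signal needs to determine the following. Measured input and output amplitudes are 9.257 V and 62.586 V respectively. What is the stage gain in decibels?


Voltage gain in dB:
G = 20 * log10(Vout / Vin)
  = 20 * log10(62.586 / 9.257)
  = 20 * log10(6.760938)
  = 20 * 0.830007
  = 16.6 dB

16.6 dB


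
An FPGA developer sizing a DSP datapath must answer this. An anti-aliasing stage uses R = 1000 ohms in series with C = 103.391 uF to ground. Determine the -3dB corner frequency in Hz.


Cutoff frequency of a first-order RC filter:
fc = 1 / (2 * pi * R * C)
C = 103.391 uF = 0.000103391 F
fc = 1 / (2 * pi * 1000 * 0.000103391)
   = 1 / 0.6496248120946
   = 1.53935 Hz

1.53935 Hz


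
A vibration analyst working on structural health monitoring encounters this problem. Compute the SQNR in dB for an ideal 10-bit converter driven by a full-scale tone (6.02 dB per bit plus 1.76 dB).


Theoretical SNR for a full-scale sinusoid:
SNR = 6.02 * N + 1.76
    = 6.02 * 10 + 1.76
    = 60.2 + 1.76
    = 61.96 dB

61.96 dB


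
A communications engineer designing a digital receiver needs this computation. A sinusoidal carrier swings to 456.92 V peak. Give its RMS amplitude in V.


RMS voltage for a sinusoidal waveform:
V_rms = V_peak / sqrt(2)
      = 456.92 / 1.414214
      = 323.091 V

323.091 V


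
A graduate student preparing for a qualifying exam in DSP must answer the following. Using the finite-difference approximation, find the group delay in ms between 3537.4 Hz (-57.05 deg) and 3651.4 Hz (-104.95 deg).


Group delay from phase difference:
tau = -d(phi)/d(omega)
d(phi) = -47.9 deg = -0.836013 rad
d(omega) = 2*pi*(3651.4 - 3537.4) = 716.2831 rad/s
tau = -(-0.836013) / 716.2831
    = 1.1672 ms

1.1672 ms


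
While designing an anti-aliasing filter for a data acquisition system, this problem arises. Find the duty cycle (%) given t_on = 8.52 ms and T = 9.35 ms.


Duty cycle as a percentage:
DC = (t_on / T) * 100
   = (8.52 / 9.35) * 100
   = 0.91123 * 100
   = 91.12 %

91.12 %


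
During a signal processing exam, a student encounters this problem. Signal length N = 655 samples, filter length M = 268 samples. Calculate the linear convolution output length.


Linear convolution output length:
L = N + M - 1
  = 655 + 268 - 1
  = 922 samples

922


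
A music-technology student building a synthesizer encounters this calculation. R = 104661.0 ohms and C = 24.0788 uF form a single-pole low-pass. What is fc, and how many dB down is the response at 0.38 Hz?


Step 1 — cutoff frequency:
fc = 1 / (2*pi*R*C)
C = 24.0788 uF = 2.40788e-05 F
fc = 1 / (2*pi*104661.0*2.40788e-05)
   = 0.0631539 Hz

Step 2 — magnitude at f = 0.38 Hz:
|H(f)| = 1 / sqrt(1 + (f/fc)^2)
f/fc = 0.38 / 0.0631539 = 6.017047
|H| = 1 / sqrt(1 + 36.204855) = 0.1639458
|H|_dB = 20*log10(0.1639458) = -15.71 dB

fc = 0.0631539 Hz; |H(0.38 Hz)| = -15.71 dB


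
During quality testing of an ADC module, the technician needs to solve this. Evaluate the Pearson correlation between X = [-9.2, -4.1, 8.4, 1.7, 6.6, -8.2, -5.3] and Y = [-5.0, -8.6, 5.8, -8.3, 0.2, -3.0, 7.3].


Pearson correlation coefficient (population):
r = cov(X,Y) / (std(X) * std(Y))
Mean X = -1.4429, Mean Y = -1.6571
Cov(X,Y) = 12.337551
Std(X) = 6.537989, Std(Y) = 5.911214
r = 0.3192

0.3192


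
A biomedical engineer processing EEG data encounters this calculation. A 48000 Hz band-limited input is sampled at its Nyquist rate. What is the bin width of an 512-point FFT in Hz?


Step 1 — Nyquist sampling rate:
fs = 2 * fmax = 2 * 48000 = 96000 Hz

Step 2 — DFT bin spacing:
df = fs / N = 96000 / 512 = 187.5 Hz

187.5 Hz


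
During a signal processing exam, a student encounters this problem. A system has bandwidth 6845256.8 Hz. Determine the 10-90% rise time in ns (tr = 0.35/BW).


Rise time from bandwidth relationship:
tr = 0.35 / BW
   = 0.35 / 6845256.8
   = 5.113029507e-08 s
   = 51.1303 ns

51.1303 ns


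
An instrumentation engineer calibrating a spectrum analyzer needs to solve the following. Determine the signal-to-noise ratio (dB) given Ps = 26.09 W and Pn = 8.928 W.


SNR in decibels:
SNR = 10 * log10(Ps / Pn)
    = 10 * log10(26.09 / 8.928)
    = 10 * log10(2.9223)
    = 10 * 0.4657
    = 4.66 dB

4.66 dB


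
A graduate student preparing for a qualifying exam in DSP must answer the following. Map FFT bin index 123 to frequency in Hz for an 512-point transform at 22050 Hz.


Frequency of DFT bin k:
f_k = k * fs / N
    = 123 * 22050 / 512
    = 2712150 / 512
    = 5297.168 Hz

5297.168 Hz


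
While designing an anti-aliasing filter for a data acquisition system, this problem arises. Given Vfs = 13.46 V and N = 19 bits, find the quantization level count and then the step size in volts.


Step 1 — number of quantization levels:
L = 2^N = 2^19 = 524288

Step 2 — LSB step size:
delta = Vfs / L
      = 13.46 / 524288
      = 2.567e-05 V

Levels = 524288; step size = 2.567e-05 V


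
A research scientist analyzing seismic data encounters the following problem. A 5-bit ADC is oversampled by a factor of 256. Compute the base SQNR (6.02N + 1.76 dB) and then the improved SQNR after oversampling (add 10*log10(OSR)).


Step 1 — baseline SQNR at Nyquist:
SQNR_base = 6.02*N + 1.76
          = 6.02*5 + 1.76
          = 31.86 dB

Step 2 — oversampling processing gain:
G = 10*log10(OSR) = 10*log10(256) = 24.08 dB

Step 3 — total:
SQNR_total = 31.86 + 24.08 = 55.94 dB

Base SQNR = 31.86 dB; oversampled SQNR = 55.94 dB


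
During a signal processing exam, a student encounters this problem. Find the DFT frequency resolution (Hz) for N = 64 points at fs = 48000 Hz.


DFT frequency resolution:
df = fs / N
   = 48000 / 64
   = 750.0 Hz

750.0 Hz
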